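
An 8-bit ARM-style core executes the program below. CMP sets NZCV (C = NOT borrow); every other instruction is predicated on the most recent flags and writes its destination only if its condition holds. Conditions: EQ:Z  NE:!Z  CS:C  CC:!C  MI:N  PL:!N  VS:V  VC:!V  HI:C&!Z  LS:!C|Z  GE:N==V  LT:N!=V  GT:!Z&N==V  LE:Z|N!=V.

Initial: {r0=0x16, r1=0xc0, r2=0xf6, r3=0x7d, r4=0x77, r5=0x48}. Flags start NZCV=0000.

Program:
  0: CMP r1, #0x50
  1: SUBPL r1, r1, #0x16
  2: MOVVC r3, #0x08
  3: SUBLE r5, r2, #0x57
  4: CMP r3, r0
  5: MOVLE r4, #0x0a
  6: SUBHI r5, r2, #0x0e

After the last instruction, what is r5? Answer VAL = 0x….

0: ✓ CMP  NZCV=0011
1: ✓ SUBPL  r1←0xaa
2: · MOVVC
3: ✓ SUBLE  r5←0x9f
4: ✓ CMP  NZCV=0010
5: · MOVLE
6: ✓ SUBHI  r5←0xe8

VAL = 0xe8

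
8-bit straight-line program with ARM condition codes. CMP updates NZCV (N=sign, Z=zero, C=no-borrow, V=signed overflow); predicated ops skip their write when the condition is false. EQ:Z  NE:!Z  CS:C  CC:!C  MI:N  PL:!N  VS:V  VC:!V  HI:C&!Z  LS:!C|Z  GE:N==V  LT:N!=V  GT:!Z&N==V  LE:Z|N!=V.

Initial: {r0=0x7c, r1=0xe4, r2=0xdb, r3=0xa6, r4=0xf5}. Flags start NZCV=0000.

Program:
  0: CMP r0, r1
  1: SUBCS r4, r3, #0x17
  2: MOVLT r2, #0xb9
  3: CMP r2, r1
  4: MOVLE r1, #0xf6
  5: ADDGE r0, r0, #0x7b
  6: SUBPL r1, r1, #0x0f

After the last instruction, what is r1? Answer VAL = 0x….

VAL = 0xf6

[0] flags=1001 → (cmp)
[1] flags=1001 CS?F → skip
[2] flags=1001 LT?F → skip
[3] flags=1000 → (cmp)
[4] flags=1000 LE?T → r1=0xf6
[5] flags=1000 GE?F → skip
[6] flags=1000 PL?F → skip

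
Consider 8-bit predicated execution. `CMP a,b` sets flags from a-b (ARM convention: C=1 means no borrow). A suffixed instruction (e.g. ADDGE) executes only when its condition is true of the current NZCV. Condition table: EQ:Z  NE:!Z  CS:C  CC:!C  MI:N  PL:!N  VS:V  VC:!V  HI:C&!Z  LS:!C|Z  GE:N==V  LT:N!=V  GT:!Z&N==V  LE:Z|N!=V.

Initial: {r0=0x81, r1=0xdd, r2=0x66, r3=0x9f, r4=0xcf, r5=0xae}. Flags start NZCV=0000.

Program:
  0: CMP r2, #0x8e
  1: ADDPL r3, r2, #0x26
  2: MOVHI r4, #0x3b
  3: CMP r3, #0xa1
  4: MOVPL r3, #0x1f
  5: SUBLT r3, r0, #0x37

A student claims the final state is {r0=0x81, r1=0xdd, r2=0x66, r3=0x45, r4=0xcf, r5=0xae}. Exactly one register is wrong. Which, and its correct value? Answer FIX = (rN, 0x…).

[0] flags=1001 → (cmp)
[1] flags=1001 PL?F → skip
[2] flags=1001 HI?F → skip
[3] flags=1000 → (cmp)
[4] flags=1000 PL?F → skip
[5] flags=1000 LT?T → r3=0x4a

FIX = (r3, 0x4a)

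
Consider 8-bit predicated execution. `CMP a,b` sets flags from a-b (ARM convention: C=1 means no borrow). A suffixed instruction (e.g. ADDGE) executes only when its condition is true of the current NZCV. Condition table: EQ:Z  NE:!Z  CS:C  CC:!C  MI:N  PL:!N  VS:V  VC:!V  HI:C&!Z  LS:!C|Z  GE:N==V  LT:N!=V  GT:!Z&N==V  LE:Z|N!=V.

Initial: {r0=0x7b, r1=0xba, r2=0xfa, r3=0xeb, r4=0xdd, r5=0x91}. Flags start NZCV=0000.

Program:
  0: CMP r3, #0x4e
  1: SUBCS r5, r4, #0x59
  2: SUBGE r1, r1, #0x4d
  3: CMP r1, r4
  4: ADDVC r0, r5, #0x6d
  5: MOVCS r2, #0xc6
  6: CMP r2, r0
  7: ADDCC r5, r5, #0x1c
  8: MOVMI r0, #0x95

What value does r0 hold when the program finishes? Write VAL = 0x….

VAL = 0xf1

[0] flags=1010 → (cmp)
[1] flags=1010 CS?T → r5=0x84
[2] flags=1010 GE?F → skip
[3] flags=1000 → (cmp)
[4] flags=1000 VC?T → r0=0xf1
[5] flags=1000 CS?F → skip
[6] flags=0010 → (cmp)
[7] flags=0010 CC?F → skip
[8] flags=0010 MI?F → skip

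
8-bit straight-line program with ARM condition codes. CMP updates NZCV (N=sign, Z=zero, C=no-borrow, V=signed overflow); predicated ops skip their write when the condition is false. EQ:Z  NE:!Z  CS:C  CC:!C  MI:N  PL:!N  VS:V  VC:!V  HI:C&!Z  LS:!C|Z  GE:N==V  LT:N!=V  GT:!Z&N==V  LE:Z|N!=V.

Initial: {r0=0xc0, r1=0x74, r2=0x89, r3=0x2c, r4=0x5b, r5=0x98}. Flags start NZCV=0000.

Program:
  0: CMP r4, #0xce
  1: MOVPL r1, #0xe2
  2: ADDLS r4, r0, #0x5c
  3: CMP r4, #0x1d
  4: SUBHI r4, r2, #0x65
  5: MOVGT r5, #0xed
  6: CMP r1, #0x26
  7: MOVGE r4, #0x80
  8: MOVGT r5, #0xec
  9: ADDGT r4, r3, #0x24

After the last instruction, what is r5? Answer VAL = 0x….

[0] flags=1001 → (cmp)
[1] flags=1001 PL?F → skip
[2] flags=1001 LS?T → r4=0x1c
[3] flags=1000 → (cmp)
[4] flags=1000 HI?F → skip
[5] flags=1000 GT?F → skip
[6] flags=0010 → (cmp)
[7] flags=0010 GE?T → r4=0x80
[8] flags=0010 GT?T → r5=0xec
[9] flags=0010 GT?T → r4=0x50

VAL = 0xec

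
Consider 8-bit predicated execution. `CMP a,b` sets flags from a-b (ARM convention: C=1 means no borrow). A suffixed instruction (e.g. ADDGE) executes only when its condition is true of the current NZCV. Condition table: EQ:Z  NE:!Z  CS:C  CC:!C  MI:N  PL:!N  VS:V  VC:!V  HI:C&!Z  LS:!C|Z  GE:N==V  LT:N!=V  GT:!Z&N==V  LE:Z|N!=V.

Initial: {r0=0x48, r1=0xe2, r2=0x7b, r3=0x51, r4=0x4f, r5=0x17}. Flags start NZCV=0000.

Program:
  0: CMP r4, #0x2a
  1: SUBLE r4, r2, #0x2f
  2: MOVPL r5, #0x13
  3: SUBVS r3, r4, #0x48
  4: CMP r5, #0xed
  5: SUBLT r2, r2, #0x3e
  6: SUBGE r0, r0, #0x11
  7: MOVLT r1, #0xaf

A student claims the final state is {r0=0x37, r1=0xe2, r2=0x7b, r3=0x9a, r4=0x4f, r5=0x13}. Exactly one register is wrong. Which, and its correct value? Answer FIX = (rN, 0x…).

0: ✓ CMP  NZCV=0010
1: · SUBLE
2: ✓ MOVPL  r5←0x13
3: · SUBVS
4: ✓ CMP  NZCV=0000
5: · SUBLT
6: ✓ SUBGE  r0←0x37
7: · MOVLT

FIX = (r3, 0x51)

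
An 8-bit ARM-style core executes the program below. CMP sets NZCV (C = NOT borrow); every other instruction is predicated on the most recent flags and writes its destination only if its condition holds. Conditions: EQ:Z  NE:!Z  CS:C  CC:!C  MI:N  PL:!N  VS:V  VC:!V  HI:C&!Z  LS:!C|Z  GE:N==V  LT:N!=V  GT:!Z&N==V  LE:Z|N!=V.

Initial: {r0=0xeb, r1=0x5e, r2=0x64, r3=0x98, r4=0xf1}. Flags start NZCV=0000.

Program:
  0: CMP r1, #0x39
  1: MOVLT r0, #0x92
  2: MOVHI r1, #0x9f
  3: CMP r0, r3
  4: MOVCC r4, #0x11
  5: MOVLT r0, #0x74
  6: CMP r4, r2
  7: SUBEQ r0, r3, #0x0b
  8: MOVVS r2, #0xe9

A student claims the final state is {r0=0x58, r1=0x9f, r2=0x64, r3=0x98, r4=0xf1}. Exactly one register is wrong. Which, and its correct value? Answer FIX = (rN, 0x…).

[0] flags=0010 → (cmp)
[1] flags=0010 LT?F → skip
[2] flags=0010 HI?T → r1=0x9f
[3] flags=0010 → (cmp)
[4] flags=0010 CC?F → skip
[5] flags=0010 LT?F → skip
[6] flags=1010 → (cmp)
[7] flags=1010 EQ?F → skip
[8] flags=1010 VS?F → skip

FIX = (r0, 0xeb)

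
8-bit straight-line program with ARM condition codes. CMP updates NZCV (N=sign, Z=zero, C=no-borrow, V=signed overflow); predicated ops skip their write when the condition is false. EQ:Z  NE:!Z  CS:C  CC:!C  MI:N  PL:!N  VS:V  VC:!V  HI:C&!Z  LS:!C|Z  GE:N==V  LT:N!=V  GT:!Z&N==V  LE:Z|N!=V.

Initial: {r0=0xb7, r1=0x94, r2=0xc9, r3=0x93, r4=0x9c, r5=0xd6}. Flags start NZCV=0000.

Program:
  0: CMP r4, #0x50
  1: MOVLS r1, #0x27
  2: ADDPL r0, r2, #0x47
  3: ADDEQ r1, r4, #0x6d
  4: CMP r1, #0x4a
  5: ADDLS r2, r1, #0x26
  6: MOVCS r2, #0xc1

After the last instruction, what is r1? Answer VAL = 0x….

[0] flags=0011 → (cmp)
[1] flags=0011 LS?F → skip
[2] flags=0011 PL?T → r0=0x10
[3] flags=0011 EQ?F → skip
[4] flags=0011 → (cmp)
[5] flags=0011 LS?F → skip
[6] flags=0011 CS?T → r2=0xc1

VAL = 0x94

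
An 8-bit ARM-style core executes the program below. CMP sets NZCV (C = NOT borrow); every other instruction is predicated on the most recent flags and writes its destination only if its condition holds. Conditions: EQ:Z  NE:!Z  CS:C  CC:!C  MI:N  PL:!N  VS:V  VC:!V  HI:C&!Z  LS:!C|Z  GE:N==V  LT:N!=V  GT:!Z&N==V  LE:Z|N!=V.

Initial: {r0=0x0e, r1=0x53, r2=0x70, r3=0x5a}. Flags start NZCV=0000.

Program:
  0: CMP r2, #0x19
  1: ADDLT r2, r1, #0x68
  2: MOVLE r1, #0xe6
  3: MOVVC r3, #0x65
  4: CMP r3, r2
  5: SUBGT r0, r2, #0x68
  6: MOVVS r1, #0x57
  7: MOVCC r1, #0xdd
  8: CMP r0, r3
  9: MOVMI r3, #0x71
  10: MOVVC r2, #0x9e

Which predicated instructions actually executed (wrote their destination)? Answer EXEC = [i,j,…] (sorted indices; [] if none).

EXEC = [3,7,9,10]

0: ✓ CMP  NZCV=0010
1: · ADDLT
2: · MOVLE
3: ✓ MOVVC  r3←0x65
4: ✓ CMP  NZCV=1000
5: · SUBGT
6: · MOVVS
7: ✓ MOVCC  r1←0xdd
8: ✓ CMP  NZCV=1000
9: ✓ MOVMI  r3←0x71
10: ✓ MOVVC  r2←0x9e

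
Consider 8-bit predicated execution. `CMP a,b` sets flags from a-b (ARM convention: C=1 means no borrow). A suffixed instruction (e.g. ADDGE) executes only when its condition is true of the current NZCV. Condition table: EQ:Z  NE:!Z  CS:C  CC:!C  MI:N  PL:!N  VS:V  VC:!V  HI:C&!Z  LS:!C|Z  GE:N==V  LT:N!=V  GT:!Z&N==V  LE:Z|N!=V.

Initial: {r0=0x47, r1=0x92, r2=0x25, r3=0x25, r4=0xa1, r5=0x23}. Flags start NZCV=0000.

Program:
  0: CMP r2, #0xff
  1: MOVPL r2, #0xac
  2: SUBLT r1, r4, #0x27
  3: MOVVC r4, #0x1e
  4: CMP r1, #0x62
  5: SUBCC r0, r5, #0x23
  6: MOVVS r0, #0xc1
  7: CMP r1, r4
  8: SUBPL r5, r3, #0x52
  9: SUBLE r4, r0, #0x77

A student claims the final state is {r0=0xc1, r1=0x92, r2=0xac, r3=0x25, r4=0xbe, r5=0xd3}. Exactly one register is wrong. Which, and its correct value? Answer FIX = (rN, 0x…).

FIX = (r4, 0x4a)

0: ✓ CMP  NZCV=0000
1: ✓ MOVPL  r2←0xac
2: · SUBLT
3: ✓ MOVVC  r4←0x1e
4: ✓ CMP  NZCV=0011
5: · SUBCC
6: ✓ MOVVS  r0←0xc1
7: ✓ CMP  NZCV=0011
8: ✓ SUBPL  r5←0xd3
9: ✓ SUBLE  r4←0x4a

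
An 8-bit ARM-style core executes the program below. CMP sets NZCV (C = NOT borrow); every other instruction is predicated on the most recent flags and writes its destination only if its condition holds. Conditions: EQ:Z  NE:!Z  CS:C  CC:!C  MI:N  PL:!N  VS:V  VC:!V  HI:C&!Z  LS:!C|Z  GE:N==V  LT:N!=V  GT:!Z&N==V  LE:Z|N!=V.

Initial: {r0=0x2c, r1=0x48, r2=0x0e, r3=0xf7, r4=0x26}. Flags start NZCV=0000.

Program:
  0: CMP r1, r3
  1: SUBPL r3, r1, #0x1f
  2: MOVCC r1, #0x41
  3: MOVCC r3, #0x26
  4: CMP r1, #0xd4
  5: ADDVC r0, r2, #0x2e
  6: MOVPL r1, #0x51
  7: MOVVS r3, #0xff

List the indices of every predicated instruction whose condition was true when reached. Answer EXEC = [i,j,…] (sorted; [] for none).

EXEC = [1,2,3,5,6]

[0] flags=0000 → (cmp)
[1] flags=0000 PL?T → r3=0x29
[2] flags=0000 CC?T → r1=0x41
[3] flags=0000 CC?T → r3=0x26
[4] flags=0000 → (cmp)
[5] flags=0000 VC?T → r0=0x3c
[6] flags=0000 PL?T → r1=0x51
[7] flags=0000 VS?F → skip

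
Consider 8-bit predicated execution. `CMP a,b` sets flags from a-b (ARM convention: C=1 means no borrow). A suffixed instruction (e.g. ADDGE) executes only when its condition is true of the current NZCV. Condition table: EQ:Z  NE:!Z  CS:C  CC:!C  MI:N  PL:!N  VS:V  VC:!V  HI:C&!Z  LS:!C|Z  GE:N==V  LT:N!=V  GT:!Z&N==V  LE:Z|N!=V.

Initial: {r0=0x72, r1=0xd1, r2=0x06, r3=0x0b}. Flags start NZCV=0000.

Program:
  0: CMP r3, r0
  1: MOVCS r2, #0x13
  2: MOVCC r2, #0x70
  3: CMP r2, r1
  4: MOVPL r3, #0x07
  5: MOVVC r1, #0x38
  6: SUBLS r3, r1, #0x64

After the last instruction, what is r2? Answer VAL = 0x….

[0] flags=1000 → (cmp)
[1] flags=1000 CS?F → skip
[2] flags=1000 CC?T → r2=0x70
[3] flags=1001 → (cmp)
[4] flags=1001 PL?F → skip
[5] flags=1001 VC?F → skip
[6] flags=1001 LS?T → r3=0x6d

VAL = 0x70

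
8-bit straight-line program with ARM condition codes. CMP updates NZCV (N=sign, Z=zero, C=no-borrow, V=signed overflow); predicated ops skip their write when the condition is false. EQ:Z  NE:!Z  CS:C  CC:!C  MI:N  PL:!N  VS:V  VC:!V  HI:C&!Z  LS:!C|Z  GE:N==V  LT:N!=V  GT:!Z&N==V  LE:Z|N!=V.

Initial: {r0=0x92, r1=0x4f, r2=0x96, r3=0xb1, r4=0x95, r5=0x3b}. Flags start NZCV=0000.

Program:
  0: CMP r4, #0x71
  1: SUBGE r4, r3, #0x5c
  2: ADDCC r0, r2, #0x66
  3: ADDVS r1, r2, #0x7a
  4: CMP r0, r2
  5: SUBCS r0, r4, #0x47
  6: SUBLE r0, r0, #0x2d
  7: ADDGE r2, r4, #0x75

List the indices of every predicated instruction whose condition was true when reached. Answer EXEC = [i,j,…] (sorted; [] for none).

[0] flags=0011 → (cmp)
[1] flags=0011 GE?F → skip
[2] flags=0011 CC?F → skip
[3] flags=0011 VS?T → r1=0x10
[4] flags=1000 → (cmp)
[5] flags=1000 CS?F → skip
[6] flags=1000 LE?T → r0=0x65
[7] flags=1000 GE?F → skip

EXEC = [3,6]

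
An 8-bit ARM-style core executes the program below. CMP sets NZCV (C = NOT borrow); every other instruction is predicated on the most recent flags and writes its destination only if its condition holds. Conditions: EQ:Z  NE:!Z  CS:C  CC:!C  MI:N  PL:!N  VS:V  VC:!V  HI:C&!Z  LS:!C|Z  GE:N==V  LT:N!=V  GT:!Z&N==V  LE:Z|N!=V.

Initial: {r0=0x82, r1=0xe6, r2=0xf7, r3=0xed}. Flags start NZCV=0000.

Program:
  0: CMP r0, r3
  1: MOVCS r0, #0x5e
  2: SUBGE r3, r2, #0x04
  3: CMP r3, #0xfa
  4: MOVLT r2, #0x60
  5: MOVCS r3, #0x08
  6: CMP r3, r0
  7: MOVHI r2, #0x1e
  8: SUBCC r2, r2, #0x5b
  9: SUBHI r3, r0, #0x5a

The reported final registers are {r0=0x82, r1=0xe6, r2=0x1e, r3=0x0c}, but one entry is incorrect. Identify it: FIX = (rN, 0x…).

0: ✓ CMP  NZCV=1000
1: · MOVCS
2: · SUBGE
3: ✓ CMP  NZCV=1000
4: ✓ MOVLT  r2←0x60
5: · MOVCS
6: ✓ CMP  NZCV=0010
7: ✓ MOVHI  r2←0x1e
8: · SUBCC
9: ✓ SUBHI  r3←0x28

FIX = (r3, 0x28)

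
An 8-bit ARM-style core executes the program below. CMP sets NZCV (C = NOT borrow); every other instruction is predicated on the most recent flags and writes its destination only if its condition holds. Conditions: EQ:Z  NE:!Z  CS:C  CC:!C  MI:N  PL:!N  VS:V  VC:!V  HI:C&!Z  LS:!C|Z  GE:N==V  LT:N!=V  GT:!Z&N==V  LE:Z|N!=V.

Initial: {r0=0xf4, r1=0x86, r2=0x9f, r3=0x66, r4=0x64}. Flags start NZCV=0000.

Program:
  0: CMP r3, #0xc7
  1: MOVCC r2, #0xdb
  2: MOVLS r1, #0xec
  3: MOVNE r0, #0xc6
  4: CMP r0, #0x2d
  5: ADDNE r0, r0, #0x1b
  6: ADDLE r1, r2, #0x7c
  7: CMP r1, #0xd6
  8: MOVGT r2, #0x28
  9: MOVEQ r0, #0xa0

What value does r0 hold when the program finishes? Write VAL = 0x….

0: ✓ CMP  NZCV=1001
1: ✓ MOVCC  r2←0xdb
2: ✓ MOVLS  r1←0xec
3: ✓ MOVNE  r0←0xc6
4: ✓ CMP  NZCV=1010
5: ✓ ADDNE  r0←0xe1
6: ✓ ADDLE  r1←0x57
7: ✓ CMP  NZCV=1001
8: ✓ MOVGT  r2←0x28
9: · MOVEQ

VAL = 0xe1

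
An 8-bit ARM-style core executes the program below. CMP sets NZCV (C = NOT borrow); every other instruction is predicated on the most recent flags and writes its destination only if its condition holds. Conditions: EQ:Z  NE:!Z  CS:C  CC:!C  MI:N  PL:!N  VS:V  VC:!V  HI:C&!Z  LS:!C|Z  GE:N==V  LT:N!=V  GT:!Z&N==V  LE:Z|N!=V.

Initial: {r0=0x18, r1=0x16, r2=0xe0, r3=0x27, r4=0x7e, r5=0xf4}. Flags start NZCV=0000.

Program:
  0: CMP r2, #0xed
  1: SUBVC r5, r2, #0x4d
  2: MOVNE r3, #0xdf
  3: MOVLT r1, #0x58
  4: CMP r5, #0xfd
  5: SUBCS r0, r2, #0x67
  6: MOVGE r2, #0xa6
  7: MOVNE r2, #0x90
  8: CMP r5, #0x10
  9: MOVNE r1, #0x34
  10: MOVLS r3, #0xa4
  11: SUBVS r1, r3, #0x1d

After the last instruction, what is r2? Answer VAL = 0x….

0: ✓ CMP  NZCV=1000
1: ✓ SUBVC  r5←0x93
2: ✓ MOVNE  r3←0xdf
3: ✓ MOVLT  r1←0x58
4: ✓ CMP  NZCV=1000
5: · SUBCS
6: · MOVGE
7: ✓ MOVNE  r2←0x90
8: ✓ CMP  NZCV=1010
9: ✓ MOVNE  r1←0x34
10: · MOVLS
11: · SUBVS

VAL = 0x90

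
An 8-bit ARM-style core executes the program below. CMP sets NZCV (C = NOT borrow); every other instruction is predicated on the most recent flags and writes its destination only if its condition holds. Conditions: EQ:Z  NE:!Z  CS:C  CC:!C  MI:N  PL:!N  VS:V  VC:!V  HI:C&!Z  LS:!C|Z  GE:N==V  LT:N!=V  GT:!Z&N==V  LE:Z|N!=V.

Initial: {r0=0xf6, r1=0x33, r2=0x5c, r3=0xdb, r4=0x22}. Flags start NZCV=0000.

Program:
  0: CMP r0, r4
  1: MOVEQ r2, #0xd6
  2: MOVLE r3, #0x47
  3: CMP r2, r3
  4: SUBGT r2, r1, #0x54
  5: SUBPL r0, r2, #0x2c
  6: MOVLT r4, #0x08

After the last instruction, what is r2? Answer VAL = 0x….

[0] flags=1010 → (cmp)
[1] flags=1010 EQ?F → skip
[2] flags=1010 LE?T → r3=0x47
[3] flags=0010 → (cmp)
[4] flags=0010 GT?T → r2=0xdf
[5] flags=0010 PL?T → r0=0xb3
[6] flags=0010 LT?F → skip

VAL = 0xdf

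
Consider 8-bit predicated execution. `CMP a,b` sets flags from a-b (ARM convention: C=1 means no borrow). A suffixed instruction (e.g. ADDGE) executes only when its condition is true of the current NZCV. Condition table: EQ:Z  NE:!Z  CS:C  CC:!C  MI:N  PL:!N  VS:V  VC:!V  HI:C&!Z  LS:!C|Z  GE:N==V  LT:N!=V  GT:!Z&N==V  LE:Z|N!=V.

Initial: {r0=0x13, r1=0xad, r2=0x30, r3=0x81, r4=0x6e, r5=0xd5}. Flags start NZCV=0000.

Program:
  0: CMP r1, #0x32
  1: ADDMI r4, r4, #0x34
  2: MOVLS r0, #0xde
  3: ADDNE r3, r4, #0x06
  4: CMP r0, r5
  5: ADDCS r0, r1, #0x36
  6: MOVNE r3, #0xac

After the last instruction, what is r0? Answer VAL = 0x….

VAL = 0x13

[0] flags=0011 → (cmp)
[1] flags=0011 MI?F → skip
[2] flags=0011 LS?F → skip
[3] flags=0011 NE?T → r3=0x74
[4] flags=0000 → (cmp)
[5] flags=0000 CS?F → skip
[6] flags=0000 NE?T → r3=0xac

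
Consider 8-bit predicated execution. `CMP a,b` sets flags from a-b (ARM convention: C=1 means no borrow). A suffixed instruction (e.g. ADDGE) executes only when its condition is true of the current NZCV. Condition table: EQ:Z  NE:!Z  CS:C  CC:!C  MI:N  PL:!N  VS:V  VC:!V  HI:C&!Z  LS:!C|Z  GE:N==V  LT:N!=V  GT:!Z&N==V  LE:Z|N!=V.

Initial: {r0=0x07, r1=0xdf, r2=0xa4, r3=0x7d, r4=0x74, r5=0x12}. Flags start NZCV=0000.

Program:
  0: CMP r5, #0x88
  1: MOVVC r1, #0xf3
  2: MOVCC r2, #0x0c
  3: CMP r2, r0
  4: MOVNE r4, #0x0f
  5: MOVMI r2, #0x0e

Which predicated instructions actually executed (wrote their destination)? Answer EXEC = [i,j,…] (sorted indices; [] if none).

0: ✓ CMP  NZCV=1001
1: · MOVVC
2: ✓ MOVCC  r2←0x0c
3: ✓ CMP  NZCV=0010
4: ✓ MOVNE  r4←0x0f
5: · MOVMI

EXEC = [2,4]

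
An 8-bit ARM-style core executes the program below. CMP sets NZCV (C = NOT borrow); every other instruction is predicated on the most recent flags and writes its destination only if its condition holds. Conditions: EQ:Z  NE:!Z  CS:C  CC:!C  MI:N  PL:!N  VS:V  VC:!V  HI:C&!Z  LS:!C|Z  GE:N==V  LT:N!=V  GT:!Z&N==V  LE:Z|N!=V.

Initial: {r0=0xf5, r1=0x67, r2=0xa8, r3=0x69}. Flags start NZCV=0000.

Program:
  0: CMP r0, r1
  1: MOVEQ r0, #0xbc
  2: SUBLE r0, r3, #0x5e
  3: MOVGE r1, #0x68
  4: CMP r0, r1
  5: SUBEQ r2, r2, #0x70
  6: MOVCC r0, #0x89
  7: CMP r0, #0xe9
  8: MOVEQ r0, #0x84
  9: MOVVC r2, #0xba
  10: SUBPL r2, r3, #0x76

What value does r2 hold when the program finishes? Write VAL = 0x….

[0] flags=1010 → (cmp)
[1] flags=1010 EQ?F → skip
[2] flags=1010 LE?T → r0=0x0b
[3] flags=1010 GE?F → skip
[4] flags=1000 → (cmp)
[5] flags=1000 EQ?F → skip
[6] flags=1000 CC?T → r0=0x89
[7] flags=1000 → (cmp)
[8] flags=1000 EQ?F → skip
[9] flags=1000 VC?T → r2=0xba
[10] flags=1000 PL?F → skip

VAL = 0xba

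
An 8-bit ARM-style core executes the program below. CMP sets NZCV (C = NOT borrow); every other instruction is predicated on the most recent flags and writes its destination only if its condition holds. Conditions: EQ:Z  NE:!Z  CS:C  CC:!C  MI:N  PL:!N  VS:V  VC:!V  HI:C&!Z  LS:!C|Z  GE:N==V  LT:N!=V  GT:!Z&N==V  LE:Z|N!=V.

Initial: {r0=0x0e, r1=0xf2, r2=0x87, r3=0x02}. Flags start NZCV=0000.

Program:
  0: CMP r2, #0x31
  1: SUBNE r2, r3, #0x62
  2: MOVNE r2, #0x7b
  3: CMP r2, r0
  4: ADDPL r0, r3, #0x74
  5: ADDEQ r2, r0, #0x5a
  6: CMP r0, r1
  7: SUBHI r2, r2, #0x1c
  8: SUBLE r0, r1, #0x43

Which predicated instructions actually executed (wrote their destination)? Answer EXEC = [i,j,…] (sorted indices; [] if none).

[0] flags=0011 → (cmp)
[1] flags=0011 NE?T → r2=0xa0
[2] flags=0011 NE?T → r2=0x7b
[3] flags=0010 → (cmp)
[4] flags=0010 PL?T → r0=0x76
[5] flags=0010 EQ?F → skip
[6] flags=1001 → (cmp)
[7] flags=1001 HI?F → skip
[8] flags=1001 LE?F → skip

EXEC = [1,2,4]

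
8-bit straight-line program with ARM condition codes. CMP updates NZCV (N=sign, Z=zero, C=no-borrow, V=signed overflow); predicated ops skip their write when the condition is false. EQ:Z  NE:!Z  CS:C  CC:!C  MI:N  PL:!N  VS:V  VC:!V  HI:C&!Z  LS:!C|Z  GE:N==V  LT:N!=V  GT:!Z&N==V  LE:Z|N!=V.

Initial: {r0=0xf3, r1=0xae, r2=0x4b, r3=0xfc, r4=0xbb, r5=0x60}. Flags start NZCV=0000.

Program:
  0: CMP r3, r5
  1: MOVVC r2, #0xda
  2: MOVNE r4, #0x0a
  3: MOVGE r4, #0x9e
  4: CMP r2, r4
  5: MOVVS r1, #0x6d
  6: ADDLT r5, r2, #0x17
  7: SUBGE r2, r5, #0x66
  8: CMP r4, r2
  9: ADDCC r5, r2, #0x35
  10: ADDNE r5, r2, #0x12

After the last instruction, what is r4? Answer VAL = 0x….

VAL = 0x0a

[0] flags=1010 → (cmp)
[1] flags=1010 VC?T → r2=0xda
[2] flags=1010 NE?T → r4=0x0a
[3] flags=1010 GE?F → skip
[4] flags=1010 → (cmp)
[5] flags=1010 VS?F → skip
[6] flags=1010 LT?T → r5=0xf1
[7] flags=1010 GE?F → skip
[8] flags=0000 → (cmp)
[9] flags=0000 CC?T → r5=0x0f
[10] flags=0000 NE?T → r5=0xec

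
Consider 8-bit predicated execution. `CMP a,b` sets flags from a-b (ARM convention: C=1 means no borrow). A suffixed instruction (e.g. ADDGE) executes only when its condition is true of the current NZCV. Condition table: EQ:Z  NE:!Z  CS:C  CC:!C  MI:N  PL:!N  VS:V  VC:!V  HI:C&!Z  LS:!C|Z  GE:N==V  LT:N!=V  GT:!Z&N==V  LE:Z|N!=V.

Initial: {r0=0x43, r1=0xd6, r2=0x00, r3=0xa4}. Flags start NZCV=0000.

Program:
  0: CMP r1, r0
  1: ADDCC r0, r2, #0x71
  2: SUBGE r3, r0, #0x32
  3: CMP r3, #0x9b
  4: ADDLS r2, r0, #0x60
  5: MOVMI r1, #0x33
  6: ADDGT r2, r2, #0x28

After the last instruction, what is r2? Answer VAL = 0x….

VAL = 0x28

[0] flags=1010 → (cmp)
[1] flags=1010 CC?F → skip
[2] flags=1010 GE?F → skip
[3] flags=0010 → (cmp)
[4] flags=0010 LS?F → skip
[5] flags=0010 MI?F → skip
[6] flags=0010 GT?T → r2=0x28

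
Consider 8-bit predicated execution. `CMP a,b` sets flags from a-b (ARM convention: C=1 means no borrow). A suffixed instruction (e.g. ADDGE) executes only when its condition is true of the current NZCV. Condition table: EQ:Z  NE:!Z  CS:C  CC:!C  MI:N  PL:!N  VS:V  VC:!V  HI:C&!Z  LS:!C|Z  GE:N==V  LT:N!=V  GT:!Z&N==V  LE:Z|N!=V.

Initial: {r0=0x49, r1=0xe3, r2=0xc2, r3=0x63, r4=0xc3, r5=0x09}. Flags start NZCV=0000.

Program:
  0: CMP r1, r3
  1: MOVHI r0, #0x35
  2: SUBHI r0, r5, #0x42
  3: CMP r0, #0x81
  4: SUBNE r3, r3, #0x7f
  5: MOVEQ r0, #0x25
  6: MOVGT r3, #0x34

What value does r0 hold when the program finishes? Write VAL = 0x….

0: ✓ CMP  NZCV=1010
1: ✓ MOVHI  r0←0x35
2: ✓ SUBHI  r0←0xc7
3: ✓ CMP  NZCV=0010
4: ✓ SUBNE  r3←0xe4
5: · MOVEQ
6: ✓ MOVGT  r3←0x34

VAL = 0xc7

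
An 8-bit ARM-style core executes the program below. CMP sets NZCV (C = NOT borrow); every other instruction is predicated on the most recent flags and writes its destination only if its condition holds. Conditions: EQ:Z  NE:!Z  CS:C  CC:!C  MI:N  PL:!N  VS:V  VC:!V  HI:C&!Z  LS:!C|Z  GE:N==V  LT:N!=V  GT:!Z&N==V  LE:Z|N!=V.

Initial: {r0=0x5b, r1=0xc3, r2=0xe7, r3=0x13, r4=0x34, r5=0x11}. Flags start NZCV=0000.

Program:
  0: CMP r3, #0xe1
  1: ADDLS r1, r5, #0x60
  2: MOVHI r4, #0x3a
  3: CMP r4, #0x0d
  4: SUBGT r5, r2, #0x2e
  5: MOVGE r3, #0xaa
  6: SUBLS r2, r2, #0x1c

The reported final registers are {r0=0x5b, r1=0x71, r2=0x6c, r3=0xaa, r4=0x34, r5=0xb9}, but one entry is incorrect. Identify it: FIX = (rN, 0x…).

[0] flags=0000 → (cmp)
[1] flags=0000 LS?T → r1=0x71
[2] flags=0000 HI?F → skip
[3] flags=0010 → (cmp)
[4] flags=0010 GT?T → r5=0xb9
[5] flags=0010 GE?T → r3=0xaa
[6] flags=0010 LS?F → skip

FIX = (r2, 0xe7)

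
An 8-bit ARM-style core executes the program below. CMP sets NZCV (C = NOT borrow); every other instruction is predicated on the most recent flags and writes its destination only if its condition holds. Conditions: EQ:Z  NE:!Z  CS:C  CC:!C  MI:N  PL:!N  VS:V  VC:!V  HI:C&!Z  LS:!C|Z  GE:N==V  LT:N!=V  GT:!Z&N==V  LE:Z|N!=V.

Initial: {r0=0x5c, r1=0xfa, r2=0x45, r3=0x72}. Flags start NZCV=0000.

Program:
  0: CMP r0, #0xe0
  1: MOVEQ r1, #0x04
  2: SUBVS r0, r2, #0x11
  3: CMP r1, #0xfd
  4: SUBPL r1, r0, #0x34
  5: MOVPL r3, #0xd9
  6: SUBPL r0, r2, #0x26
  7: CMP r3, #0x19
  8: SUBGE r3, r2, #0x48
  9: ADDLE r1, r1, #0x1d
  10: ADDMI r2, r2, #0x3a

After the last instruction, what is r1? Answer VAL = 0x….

VAL = 0xfa

0: ✓ CMP  NZCV=0000
1: · MOVEQ
2: · SUBVS
3: ✓ CMP  NZCV=1000
4: · SUBPL
5: · MOVPL
6: · SUBPL
7: ✓ CMP  NZCV=0010
8: ✓ SUBGE  r3←0xfd
9: · ADDLE
10: · ADDMI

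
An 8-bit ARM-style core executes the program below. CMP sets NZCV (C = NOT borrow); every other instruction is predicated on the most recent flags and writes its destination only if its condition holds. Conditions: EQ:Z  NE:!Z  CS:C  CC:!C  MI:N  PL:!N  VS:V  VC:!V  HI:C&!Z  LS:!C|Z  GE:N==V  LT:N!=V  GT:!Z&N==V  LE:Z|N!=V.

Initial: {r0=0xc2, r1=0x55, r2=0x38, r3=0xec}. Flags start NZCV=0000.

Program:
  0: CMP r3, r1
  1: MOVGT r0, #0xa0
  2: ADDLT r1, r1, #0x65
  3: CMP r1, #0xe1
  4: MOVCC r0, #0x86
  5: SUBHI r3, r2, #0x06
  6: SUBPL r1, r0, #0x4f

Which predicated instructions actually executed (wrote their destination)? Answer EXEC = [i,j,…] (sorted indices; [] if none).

0: ✓ CMP  NZCV=1010
1: · MOVGT
2: ✓ ADDLT  r1←0xba
3: ✓ CMP  NZCV=1000
4: ✓ MOVCC  r0←0x86
5: · SUBHI
6: · SUBPL

EXEC = [2,4]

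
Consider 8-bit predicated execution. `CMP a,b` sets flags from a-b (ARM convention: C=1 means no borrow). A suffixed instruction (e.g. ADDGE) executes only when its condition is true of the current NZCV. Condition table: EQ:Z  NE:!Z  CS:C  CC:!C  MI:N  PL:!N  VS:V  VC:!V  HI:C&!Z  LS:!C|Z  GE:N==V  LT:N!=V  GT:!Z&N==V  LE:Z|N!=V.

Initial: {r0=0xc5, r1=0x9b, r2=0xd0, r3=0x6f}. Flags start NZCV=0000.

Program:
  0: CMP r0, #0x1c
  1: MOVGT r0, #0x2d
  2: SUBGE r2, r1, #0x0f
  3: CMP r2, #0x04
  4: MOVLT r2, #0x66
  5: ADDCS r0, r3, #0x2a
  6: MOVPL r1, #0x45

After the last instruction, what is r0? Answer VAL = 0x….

0: ✓ CMP  NZCV=1010
1: · MOVGT
2: · SUBGE
3: ✓ CMP  NZCV=1010
4: ✓ MOVLT  r2←0x66
5: ✓ ADDCS  r0←0x99
6: · MOVPL

VAL = 0x99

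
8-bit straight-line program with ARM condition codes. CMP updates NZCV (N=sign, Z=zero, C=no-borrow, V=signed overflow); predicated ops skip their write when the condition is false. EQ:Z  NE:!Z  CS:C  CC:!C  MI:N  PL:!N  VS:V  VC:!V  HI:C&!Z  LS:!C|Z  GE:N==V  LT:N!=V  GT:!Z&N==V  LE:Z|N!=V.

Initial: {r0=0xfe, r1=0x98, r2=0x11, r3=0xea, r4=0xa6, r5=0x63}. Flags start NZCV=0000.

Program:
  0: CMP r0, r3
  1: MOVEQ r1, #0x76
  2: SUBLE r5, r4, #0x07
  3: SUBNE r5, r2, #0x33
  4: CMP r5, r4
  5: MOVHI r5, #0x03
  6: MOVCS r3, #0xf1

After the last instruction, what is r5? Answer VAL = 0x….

0: ✓ CMP  NZCV=0010
1: · MOVEQ
2: · SUBLE
3: ✓ SUBNE  r5←0xde
4: ✓ CMP  NZCV=0010
5: ✓ MOVHI  r5←0x03
6: ✓ MOVCS  r3←0xf1

VAL = 0x03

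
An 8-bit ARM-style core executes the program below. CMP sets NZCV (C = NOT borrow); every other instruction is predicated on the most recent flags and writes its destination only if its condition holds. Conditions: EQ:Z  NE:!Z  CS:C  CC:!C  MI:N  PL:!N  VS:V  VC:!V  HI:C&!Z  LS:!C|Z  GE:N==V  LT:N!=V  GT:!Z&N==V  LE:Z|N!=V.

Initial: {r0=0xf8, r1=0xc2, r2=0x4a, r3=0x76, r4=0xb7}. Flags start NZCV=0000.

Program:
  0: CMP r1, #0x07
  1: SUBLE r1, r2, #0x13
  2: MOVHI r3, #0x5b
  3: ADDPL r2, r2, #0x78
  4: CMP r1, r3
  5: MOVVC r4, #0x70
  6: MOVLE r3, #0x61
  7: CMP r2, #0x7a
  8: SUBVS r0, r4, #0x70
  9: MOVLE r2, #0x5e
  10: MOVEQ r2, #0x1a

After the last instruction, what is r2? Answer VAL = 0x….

[0] flags=1010 → (cmp)
[1] flags=1010 LE?T → r1=0x37
[2] flags=1010 HI?T → r3=0x5b
[3] flags=1010 PL?F → skip
[4] flags=1000 → (cmp)
[5] flags=1000 VC?T → r4=0x70
[6] flags=1000 LE?T → r3=0x61
[7] flags=1000 → (cmp)
[8] flags=1000 VS?F → skip
[9] flags=1000 LE?T → r2=0x5e
[10] flags=1000 EQ?F → skip

VAL = 0x5e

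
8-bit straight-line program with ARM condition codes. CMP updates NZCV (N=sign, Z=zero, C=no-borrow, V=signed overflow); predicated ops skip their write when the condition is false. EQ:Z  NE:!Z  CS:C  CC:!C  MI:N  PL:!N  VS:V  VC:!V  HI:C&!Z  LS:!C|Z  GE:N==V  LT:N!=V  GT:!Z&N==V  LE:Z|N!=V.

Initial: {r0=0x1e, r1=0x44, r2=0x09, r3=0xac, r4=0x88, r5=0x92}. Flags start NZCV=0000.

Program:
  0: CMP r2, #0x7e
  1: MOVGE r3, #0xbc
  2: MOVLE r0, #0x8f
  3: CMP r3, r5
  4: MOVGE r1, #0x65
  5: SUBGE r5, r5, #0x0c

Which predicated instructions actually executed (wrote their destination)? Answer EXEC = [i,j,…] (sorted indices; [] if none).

0: ✓ CMP  NZCV=1000
1: · MOVGE
2: ✓ MOVLE  r0←0x8f
3: ✓ CMP  NZCV=0010
4: ✓ MOVGE  r1←0x65
5: ✓ SUBGE  r5←0x86

EXEC = [2,4,5]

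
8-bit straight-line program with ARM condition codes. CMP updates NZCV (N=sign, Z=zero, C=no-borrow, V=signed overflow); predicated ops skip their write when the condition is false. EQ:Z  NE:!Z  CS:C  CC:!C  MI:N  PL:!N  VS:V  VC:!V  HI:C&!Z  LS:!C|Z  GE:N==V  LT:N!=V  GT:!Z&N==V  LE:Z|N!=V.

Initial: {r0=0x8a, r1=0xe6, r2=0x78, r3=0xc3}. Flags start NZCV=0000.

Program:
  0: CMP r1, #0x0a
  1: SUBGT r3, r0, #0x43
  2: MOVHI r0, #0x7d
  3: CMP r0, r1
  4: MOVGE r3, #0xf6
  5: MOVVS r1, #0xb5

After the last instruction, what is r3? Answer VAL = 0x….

VAL = 0xf6

[0] flags=1010 → (cmp)
[1] flags=1010 GT?F → skip
[2] flags=1010 HI?T → r0=0x7d
[3] flags=1001 → (cmp)
[4] flags=1001 GE?T → r3=0xf6
[5] flags=1001 VS?T → r1=0xb5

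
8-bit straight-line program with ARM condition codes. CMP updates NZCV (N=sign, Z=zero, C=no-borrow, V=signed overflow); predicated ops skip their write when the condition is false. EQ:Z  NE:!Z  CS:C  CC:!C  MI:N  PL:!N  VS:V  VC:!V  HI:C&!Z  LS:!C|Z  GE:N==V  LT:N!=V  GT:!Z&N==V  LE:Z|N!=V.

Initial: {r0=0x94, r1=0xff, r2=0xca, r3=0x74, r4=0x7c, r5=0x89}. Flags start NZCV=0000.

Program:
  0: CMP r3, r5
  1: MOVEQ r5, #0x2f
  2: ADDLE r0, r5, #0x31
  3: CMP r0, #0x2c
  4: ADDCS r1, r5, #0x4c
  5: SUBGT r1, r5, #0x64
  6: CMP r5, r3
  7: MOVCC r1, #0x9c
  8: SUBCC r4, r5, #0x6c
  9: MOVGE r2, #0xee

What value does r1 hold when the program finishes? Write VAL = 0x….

0: ✓ CMP  NZCV=1001
1: · MOVEQ
2: · ADDLE
3: ✓ CMP  NZCV=0011
4: ✓ ADDCS  r1←0xd5
5: · SUBGT
6: ✓ CMP  NZCV=0011
7: · MOVCC
8: · SUBCC
9: · MOVGE

VAL = 0xd5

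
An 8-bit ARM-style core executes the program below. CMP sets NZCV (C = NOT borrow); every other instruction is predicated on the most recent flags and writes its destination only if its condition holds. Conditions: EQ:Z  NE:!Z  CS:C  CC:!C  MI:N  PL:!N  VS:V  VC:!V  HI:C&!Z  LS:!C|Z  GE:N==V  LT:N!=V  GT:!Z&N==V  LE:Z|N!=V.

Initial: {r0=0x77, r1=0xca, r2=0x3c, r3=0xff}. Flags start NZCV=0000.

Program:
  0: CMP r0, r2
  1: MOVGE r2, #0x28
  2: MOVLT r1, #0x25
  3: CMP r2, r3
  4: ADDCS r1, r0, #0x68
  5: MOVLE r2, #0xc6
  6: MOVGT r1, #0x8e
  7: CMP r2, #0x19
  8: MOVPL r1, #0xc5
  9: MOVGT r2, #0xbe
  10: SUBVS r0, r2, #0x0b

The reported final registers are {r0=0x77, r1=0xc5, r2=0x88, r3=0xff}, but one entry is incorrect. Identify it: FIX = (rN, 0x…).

[0] flags=0010 → (cmp)
[1] flags=0010 GE?T → r2=0x28
[2] flags=0010 LT?F → skip
[3] flags=0000 → (cmp)
[4] flags=0000 CS?F → skip
[5] flags=0000 LE?F → skip
[6] flags=0000 GT?T → r1=0x8e
[7] flags=0010 → (cmp)
[8] flags=0010 PL?T → r1=0xc5
[9] flags=0010 GT?T → r2=0xbe
[10] flags=0010 VS?F → skip

FIX = (r2, 0xbe)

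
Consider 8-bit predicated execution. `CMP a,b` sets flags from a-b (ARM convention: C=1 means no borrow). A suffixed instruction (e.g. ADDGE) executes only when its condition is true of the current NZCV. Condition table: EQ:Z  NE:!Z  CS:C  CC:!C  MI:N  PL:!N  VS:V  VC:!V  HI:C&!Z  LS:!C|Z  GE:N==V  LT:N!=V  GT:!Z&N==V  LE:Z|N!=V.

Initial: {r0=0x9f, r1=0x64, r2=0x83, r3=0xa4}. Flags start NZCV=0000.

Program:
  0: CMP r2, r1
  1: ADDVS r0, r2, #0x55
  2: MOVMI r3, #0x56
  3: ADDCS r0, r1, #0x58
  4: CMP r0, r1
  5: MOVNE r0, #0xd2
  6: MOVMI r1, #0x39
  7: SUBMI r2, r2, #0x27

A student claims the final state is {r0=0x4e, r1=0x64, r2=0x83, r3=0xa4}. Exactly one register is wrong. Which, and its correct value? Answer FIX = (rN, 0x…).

FIX = (r0, 0xd2)

0: ✓ CMP  NZCV=0011
1: ✓ ADDVS  r0←0xd8
2: · MOVMI
3: ✓ ADDCS  r0←0xbc
4: ✓ CMP  NZCV=0011
5: ✓ MOVNE  r0←0xd2
6: · MOVMI
7: · SUBMI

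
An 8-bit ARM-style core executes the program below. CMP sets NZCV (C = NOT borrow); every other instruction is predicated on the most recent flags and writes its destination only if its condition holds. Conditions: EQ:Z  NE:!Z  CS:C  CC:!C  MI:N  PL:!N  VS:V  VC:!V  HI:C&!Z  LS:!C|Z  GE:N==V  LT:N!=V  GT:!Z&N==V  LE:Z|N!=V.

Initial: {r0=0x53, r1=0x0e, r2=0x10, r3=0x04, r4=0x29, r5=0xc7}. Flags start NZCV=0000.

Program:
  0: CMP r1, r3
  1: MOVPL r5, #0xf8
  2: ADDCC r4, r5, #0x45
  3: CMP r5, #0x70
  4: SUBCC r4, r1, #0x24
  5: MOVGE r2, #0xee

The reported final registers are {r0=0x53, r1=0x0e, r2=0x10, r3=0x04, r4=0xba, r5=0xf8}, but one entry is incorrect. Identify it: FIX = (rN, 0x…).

FIX = (r4, 0x29)

[0] flags=0010 → (cmp)
[1] flags=0010 PL?T → r5=0xf8
[2] flags=0010 CC?F → skip
[3] flags=1010 → (cmp)
[4] flags=1010 CC?F → skip
[5] flags=1010 GE?F → skip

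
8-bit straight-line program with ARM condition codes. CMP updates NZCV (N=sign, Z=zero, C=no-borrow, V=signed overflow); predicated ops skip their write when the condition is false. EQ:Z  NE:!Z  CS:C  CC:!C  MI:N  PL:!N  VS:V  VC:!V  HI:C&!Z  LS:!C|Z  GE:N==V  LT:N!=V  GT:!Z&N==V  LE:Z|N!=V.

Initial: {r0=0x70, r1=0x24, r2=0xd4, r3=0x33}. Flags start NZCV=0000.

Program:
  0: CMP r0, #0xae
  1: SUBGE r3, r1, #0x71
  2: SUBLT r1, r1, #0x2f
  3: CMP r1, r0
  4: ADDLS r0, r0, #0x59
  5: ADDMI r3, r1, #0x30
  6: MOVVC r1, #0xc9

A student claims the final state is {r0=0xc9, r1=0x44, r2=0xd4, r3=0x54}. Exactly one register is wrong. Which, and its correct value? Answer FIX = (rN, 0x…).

[0] flags=1001 → (cmp)
[1] flags=1001 GE?T → r3=0xb3
[2] flags=1001 LT?F → skip
[3] flags=1000 → (cmp)
[4] flags=1000 LS?T → r0=0xc9
[5] flags=1000 MI?T → r3=0x54
[6] flags=1000 VC?T → r1=0xc9

FIX = (r1, 0xc9)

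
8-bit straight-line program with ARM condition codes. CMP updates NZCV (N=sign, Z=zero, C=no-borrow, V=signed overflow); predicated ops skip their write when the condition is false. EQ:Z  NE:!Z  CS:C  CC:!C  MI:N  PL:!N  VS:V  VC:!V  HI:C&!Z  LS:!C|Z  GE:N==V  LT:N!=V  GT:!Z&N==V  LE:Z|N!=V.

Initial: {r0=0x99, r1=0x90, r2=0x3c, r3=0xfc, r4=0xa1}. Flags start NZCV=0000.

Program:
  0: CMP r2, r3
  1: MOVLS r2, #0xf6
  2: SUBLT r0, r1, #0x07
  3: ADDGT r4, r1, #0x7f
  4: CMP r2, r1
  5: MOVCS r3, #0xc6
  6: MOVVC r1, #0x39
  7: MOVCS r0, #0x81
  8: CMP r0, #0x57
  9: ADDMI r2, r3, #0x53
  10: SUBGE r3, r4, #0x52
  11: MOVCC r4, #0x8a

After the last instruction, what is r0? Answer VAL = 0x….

0: ✓ CMP  NZCV=0000
1: ✓ MOVLS  r2←0xf6
2: · SUBLT
3: ✓ ADDGT  r4←0x0f
4: ✓ CMP  NZCV=0010
5: ✓ MOVCS  r3←0xc6
6: ✓ MOVVC  r1←0x39
7: ✓ MOVCS  r0←0x81
8: ✓ CMP  NZCV=0011
9: · ADDMI
10: · SUBGE
11: · MOVCC

VAL = 0x81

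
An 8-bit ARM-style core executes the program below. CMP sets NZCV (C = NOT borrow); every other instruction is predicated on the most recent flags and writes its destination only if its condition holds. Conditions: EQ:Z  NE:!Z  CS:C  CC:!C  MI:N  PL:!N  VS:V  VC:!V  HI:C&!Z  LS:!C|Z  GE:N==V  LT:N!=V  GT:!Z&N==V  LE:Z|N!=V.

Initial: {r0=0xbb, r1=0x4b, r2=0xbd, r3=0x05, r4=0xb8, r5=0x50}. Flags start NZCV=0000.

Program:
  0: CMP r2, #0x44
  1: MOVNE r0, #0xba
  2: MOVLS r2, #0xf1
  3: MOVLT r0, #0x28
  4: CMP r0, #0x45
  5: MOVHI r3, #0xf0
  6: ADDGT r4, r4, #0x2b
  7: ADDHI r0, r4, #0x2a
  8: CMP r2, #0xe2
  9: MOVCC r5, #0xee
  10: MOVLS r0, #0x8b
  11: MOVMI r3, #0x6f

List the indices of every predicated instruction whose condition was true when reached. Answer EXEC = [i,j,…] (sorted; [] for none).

[0] flags=0011 → (cmp)
[1] flags=0011 NE?T → r0=0xba
[2] flags=0011 LS?F → skip
[3] flags=0011 LT?T → r0=0x28
[4] flags=1000 → (cmp)
[5] flags=1000 HI?F → skip
[6] flags=1000 GT?F → skip
[7] flags=1000 HI?F → skip
[8] flags=1000 → (cmp)
[9] flags=1000 CC?T → r5=0xee
[10] flags=1000 LS?T → r0=0x8b
[11] flags=1000 MI?T → r3=0x6f

EXEC = [1,3,9,10,11]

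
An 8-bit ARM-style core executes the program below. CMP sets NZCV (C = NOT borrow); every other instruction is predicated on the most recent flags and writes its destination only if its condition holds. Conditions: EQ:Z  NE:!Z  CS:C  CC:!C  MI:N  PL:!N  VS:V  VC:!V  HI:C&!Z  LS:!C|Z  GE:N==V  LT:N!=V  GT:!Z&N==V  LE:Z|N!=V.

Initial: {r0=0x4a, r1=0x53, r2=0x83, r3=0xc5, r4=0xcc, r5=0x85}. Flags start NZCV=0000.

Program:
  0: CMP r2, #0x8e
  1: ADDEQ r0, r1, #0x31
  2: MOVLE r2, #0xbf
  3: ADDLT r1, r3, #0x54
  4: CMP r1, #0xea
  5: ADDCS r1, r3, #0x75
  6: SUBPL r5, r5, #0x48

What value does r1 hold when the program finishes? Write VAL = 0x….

0: ✓ CMP  NZCV=1000
1: · ADDEQ
2: ✓ MOVLE  r2←0xbf
3: ✓ ADDLT  r1←0x19
4: ✓ CMP  NZCV=0000
5: · ADDCS
6: ✓ SUBPL  r5←0x3d

VAL = 0x19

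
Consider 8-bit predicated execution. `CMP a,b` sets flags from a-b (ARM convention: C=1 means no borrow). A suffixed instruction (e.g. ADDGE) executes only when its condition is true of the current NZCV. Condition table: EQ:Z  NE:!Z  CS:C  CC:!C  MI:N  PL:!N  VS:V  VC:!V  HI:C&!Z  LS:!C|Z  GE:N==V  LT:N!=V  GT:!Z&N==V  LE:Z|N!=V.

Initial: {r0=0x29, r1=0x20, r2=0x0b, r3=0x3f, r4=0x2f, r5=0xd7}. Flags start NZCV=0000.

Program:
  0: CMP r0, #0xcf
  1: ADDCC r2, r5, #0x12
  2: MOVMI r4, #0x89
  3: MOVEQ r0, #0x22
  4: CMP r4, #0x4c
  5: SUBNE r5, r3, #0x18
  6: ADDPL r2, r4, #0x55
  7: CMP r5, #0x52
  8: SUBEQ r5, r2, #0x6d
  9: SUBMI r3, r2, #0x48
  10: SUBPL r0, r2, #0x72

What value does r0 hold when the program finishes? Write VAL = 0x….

[0] flags=0000 → (cmp)
[1] flags=0000 CC?T → r2=0xe9
[2] flags=0000 MI?F → skip
[3] flags=0000 EQ?F → skip
[4] flags=1000 → (cmp)
[5] flags=1000 NE?T → r5=0x27
[6] flags=1000 PL?F → skip
[7] flags=1000 → (cmp)
[8] flags=1000 EQ?F → skip
[9] flags=1000 MI?T → r3=0xa1
[10] flags=1000 PL?F → skip

VAL = 0x29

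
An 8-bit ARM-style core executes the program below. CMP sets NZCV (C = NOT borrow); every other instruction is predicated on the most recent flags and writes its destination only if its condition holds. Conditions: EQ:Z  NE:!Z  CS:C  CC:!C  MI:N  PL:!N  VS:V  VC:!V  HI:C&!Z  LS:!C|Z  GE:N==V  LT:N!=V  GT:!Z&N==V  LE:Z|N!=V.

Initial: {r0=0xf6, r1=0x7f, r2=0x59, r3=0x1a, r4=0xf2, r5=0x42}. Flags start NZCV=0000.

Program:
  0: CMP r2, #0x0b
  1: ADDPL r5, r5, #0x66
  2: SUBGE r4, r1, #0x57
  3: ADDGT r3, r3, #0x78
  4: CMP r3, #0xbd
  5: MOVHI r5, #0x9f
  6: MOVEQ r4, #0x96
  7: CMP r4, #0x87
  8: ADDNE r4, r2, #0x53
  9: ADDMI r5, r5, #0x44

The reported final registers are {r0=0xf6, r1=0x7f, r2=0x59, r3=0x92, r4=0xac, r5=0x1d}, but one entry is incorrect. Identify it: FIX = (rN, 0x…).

[0] flags=0010 → (cmp)
[1] flags=0010 PL?T → r5=0xa8
[2] flags=0010 GE?T → r4=0x28
[3] flags=0010 GT?T → r3=0x92
[4] flags=1000 → (cmp)
[5] flags=1000 HI?F → skip
[6] flags=1000 EQ?F → skip
[7] flags=1001 → (cmp)
[8] flags=1001 NE?T → r4=0xac
[9] flags=1001 MI?T → r5=0xec

FIX = (r5, 0xec)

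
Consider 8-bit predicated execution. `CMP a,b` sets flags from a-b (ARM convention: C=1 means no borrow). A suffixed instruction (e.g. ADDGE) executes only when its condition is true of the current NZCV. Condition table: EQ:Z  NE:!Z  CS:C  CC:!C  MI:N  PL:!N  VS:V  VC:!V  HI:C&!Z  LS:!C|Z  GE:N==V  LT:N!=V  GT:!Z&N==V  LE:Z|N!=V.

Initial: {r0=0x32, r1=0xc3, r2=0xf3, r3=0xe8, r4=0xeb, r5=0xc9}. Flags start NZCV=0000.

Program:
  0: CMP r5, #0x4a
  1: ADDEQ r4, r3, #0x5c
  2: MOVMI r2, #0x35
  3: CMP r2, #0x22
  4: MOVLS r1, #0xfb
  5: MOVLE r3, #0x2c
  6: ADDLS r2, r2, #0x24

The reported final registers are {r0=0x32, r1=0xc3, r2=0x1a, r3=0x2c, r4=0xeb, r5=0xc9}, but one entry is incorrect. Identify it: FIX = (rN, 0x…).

FIX = (r2, 0xf3)

[0] flags=0011 → (cmp)
[1] flags=0011 EQ?F → skip
[2] flags=0011 MI?F → skip
[3] flags=1010 → (cmp)
[4] flags=1010 LS?F → skip
[5] flags=1010 LE?T → r3=0x2c
[6] flags=1010 LS?F → skip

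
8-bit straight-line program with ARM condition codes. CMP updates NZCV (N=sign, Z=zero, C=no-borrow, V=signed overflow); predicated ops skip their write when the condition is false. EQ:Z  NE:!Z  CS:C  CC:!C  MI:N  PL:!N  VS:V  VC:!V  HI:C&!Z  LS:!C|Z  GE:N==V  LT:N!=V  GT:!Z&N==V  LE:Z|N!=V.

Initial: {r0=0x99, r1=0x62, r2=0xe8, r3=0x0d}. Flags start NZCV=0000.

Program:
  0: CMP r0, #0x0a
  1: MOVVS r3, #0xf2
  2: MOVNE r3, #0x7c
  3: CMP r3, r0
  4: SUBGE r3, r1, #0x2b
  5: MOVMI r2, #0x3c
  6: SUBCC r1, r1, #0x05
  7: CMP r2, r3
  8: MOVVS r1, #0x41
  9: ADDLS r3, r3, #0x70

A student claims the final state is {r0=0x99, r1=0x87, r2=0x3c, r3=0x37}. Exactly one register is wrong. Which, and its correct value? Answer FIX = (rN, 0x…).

FIX = (r1, 0x5d)

[0] flags=1010 → (cmp)
[1] flags=1010 VS?F → skip
[2] flags=1010 NE?T → r3=0x7c
[3] flags=1001 → (cmp)
[4] flags=1001 GE?T → r3=0x37
[5] flags=1001 MI?T → r2=0x3c
[6] flags=1001 CC?T → r1=0x5d
[7] flags=0010 → (cmp)
[8] flags=0010 VS?F → skip
[9] flags=0010 LS?F → skip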